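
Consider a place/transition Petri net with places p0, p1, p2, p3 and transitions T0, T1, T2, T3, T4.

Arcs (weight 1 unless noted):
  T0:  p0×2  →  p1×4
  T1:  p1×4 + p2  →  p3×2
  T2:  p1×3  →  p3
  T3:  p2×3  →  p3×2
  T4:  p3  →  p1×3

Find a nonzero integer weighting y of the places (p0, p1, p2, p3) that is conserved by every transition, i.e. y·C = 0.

y = (p0:2, p1:1, p2:2, p3:3)

Incidence matrix C (rows=places, cols=transitions):
       T0   T1   T2   T3   T4
   p0  -2    0    0    0    0
   p1   4   -4   -3    0    3
   p2   0   -1    0   -3    0
   p3   0    2    1    2   -1

Candidate y = [2, 1, 2, 3]; check y·C column-wise:
  col T0: 2·-2 + 1·4 + 2·0 + 3·0 = 0
  col T1: 2·0 + 1·-4 + 2·-1 + 3·2 = 0
  col T2: 2·0 + 1·-3 + 2·0 + 3·1 = 0
  col T3: 2·0 + 1·0 + 2·-3 + 3·2 = 0
  col T4: 2·0 + 1·3 + 2·0 + 3·-1 = 0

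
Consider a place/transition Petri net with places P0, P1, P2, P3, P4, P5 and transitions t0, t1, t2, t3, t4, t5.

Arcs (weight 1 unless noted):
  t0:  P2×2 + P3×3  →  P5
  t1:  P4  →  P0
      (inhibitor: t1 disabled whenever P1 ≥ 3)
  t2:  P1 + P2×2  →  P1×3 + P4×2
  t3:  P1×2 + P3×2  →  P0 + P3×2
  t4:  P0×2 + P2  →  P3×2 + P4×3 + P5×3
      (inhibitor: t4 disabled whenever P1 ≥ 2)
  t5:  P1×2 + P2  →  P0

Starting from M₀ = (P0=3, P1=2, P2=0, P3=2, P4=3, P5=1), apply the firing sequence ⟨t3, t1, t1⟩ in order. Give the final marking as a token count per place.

step 1: fire t3:  (P0=3, P1=2, P2=0, P3=2, P4=3, P5=1) → (P0=4, P1=0, P2=0, P3=2, P4=3, P5=1)
step 2: fire t1:  (P0=4, P1=0, P2=0, P3=2, P4=3, P5=1) → (P0=5, P1=0, P2=0, P3=2, P4=2, P5=1)
step 3: fire t1:  (P0=5, P1=0, P2=0, P3=2, P4=2, P5=1) → (P0=6, P1=0, P2=0, P3=2, P4=1, P5=1)

(P0=6, P1=0, P2=0, P3=2, P4=1, P5=1)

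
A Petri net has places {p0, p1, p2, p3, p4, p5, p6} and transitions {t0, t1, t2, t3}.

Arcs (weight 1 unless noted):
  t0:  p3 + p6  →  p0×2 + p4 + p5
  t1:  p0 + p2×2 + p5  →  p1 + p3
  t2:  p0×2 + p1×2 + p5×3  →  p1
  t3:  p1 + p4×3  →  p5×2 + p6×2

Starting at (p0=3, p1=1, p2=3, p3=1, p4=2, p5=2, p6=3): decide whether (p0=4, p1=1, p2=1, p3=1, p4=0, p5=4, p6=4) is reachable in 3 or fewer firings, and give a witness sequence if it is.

YES — reachable via ⟨t0, t1, t3⟩ (3 firings)

step 1: fire t0:  (p0=3, p1=1, p2=3, p3=1, p4=2, p5=2, p6=3) → (p0=5, p1=1, p2=3, p3=0, p4=3, p5=3, p6=2)
step 2: fire t1:  (p0=5, p1=1, p2=3, p3=0, p4=3, p5=3, p6=2) → (p0=4, p1=2, p2=1, p3=1, p4=3, p5=2, p6=2)
step 3: fire t3:  (p0=4, p1=2, p2=1, p3=1, p4=3, p5=2, p6=2) → (p0=4, p1=1, p2=1, p3=1, p4=0, p5=4, p6=4)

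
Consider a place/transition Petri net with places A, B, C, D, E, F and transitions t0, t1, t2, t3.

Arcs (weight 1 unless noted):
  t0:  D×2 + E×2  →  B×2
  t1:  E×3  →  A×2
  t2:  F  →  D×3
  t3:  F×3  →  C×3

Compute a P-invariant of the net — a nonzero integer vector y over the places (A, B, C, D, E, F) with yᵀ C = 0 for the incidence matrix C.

y = (A:3, B:2, C:0, D:0, E:2, F:0)

Incidence matrix C (rows=places, cols=transitions):
       t0   t1   t2   t3
    A   0    2    0    0
    B   2    0    0    0
    C   0    0    0    3
    D  -2    0    3    0
    E  -2   -3    0    0
    F   0    0   -1   -3

Candidate y = [3, 2, 0, 0, 2, 0]; check y·C column-wise:
  col t0: 3·0 + 2·2 + 0·-2 + 2·-2 = 0
  col t1: 3·2 + 2·0 + 2·-3 = 0
  col t2: 3·0 + 2·0 + 0·3 + 2·0 + 0·-1 = 0
  col t3: 3·0 + 2·0 + 0·3 + 2·0 + 0·-3 = 0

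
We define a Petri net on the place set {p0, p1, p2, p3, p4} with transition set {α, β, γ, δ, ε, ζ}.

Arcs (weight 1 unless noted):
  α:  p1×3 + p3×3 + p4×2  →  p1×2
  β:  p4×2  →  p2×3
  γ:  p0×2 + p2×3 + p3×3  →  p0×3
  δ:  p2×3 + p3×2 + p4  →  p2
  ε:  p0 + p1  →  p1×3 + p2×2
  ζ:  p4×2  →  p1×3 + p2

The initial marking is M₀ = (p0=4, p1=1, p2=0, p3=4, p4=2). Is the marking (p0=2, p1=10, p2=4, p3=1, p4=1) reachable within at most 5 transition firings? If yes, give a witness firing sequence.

depth 0: 1 marking
depth 1: 4 markings reached so far
depth 2: 9 markings reached so far
depth 3: 17 markings reached so far
depth 4: 25 markings reached so far
depth 5: 33 markings reached so far
target is not among the 33 markings reachable within 5 steps

NO — not reachable within 5 firings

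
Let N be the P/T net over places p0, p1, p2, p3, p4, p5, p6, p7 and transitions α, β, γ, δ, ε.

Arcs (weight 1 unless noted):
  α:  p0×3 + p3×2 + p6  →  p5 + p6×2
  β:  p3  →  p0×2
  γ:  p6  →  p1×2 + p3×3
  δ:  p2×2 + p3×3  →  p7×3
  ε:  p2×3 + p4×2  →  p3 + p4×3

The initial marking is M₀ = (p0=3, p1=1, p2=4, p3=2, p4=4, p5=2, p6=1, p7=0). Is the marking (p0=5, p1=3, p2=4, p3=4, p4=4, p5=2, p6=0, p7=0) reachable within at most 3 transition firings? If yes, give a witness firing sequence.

step 1: fire β:  (p0=3, p1=1, p2=4, p3=2, p4=4, p5=2, p6=1, p7=0) → (p0=5, p1=1, p2=4, p3=1, p4=4, p5=2, p6=1, p7=0)
step 2: fire γ:  (p0=5, p1=1, p2=4, p3=1, p4=4, p5=2, p6=1, p7=0) → (p0=5, p1=3, p2=4, p3=4, p4=4, p5=2, p6=0, p7=0)

YES — reachable via ⟨β, γ⟩ (2 firings)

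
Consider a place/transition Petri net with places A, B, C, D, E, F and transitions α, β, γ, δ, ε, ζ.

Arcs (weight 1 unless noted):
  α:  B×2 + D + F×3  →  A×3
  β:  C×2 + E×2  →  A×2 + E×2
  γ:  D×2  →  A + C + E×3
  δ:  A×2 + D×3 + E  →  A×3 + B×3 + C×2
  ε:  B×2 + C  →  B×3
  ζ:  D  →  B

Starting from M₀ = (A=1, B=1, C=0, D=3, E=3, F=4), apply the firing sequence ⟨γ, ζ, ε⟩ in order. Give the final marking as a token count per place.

(A=2, B=3, C=0, D=0, E=6, F=4)

step 1: fire γ:  (A=1, B=1, C=0, D=3, E=3, F=4) → (A=2, B=1, C=1, D=1, E=6, F=4)
step 2: fire ζ:  (A=2, B=1, C=1, D=1, E=6, F=4) → (A=2, B=2, C=1, D=0, E=6, F=4)
step 3: fire ε:  (A=2, B=2, C=1, D=0, E=6, F=4) → (A=2, B=3, C=0, D=0, E=6, F=4)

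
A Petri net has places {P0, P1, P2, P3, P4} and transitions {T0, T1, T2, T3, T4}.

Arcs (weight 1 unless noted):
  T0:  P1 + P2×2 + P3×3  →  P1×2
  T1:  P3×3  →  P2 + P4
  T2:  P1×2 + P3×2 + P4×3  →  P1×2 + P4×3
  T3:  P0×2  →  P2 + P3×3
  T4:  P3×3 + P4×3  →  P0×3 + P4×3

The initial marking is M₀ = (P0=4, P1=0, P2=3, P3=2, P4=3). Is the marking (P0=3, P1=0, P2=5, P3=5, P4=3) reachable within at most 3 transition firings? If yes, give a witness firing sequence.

YES — reachable via ⟨T3, T3, T4⟩ (3 firings)

step 1: fire T3:  (P0=4, P1=0, P2=3, P3=2, P4=3) → (P0=2, P1=0, P2=4, P3=5, P4=3)
step 2: fire T3:  (P0=2, P1=0, P2=4, P3=5, P4=3) → (P0=0, P1=0, P2=5, P3=8, P4=3)
step 3: fire T4:  (P0=0, P1=0, P2=5, P3=8, P4=3) → (P0=3, P1=0, P2=5, P3=5, P4=3)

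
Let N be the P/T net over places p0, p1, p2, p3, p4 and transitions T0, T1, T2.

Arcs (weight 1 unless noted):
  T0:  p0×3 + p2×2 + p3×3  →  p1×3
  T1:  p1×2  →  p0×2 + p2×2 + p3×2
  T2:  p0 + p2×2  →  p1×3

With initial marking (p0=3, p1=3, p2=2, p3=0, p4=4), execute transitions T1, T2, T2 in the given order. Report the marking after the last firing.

(p0=3, p1=7, p2=0, p3=2, p4=4)

step 1: fire T1:  (p0=3, p1=3, p2=2, p3=0, p4=4) → (p0=5, p1=1, p2=4, p3=2, p4=4)
step 2: fire T2:  (p0=5, p1=1, p2=4, p3=2, p4=4) → (p0=4, p1=4, p2=2, p3=2, p4=4)
step 3: fire T2:  (p0=4, p1=4, p2=2, p3=2, p4=4) → (p0=3, p1=7, p2=0, p3=2, p4=4)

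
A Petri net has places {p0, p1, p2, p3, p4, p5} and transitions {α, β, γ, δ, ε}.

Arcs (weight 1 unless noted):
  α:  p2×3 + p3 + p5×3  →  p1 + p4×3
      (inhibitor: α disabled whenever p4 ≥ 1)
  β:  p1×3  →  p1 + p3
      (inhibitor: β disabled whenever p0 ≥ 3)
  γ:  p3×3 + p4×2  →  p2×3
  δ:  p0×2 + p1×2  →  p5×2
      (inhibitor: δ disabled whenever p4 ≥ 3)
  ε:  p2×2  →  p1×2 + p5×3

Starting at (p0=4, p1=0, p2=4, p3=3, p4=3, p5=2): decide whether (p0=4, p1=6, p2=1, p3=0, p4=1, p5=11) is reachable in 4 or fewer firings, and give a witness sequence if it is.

YES — reachable via ⟨γ, ε, ε, ε⟩ (4 firings)

step 1: fire γ:  (p0=4, p1=0, p2=4, p3=3, p4=3, p5=2) → (p0=4, p1=0, p2=7, p3=0, p4=1, p5=2)
step 2: fire ε:  (p0=4, p1=0, p2=7, p3=0, p4=1, p5=2) → (p0=4, p1=2, p2=5, p3=0, p4=1, p5=5)
step 3: fire ε:  (p0=4, p1=2, p2=5, p3=0, p4=1, p5=5) → (p0=4, p1=4, p2=3, p3=0, p4=1, p5=8)
step 4: fire ε:  (p0=4, p1=4, p2=3, p3=0, p4=1, p5=8) → (p0=4, p1=6, p2=1, p3=0, p4=1, p5=11)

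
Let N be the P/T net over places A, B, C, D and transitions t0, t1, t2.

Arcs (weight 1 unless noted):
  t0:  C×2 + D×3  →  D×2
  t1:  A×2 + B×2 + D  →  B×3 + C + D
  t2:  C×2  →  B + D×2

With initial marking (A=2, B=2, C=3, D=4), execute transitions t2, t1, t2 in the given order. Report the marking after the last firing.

(A=0, B=5, C=0, D=8)

step 1: fire t2:  (A=2, B=2, C=3, D=4) → (A=2, B=3, C=1, D=6)
step 2: fire t1:  (A=2, B=3, C=1, D=6) → (A=0, B=4, C=2, D=6)
step 3: fire t2:  (A=0, B=4, C=2, D=6) → (A=0, B=5, C=0, D=8)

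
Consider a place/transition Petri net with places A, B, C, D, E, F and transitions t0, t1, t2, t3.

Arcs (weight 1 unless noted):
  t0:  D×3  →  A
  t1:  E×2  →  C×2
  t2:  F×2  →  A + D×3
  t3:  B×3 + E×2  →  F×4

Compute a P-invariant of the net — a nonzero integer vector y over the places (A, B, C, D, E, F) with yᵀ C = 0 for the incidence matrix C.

Incidence matrix C (rows=places, cols=transitions):
       t0   t1   t2   t3
    A   1    0    1    0
    B   0    0    0   -3
    C   0    2    0    0
    D  -3    0    3    0
    E   0   -2    0   -2
    F   0    0   -2    4

Candidate y = [0, 2, -3, 0, -3, 0]; check y·C column-wise:
  col t0: 0·1 + 2·0 + -3·0 + 0·-3 + -3·0 = 0
  col t1: 2·0 + -3·2 + -3·-2 = 0
  col t2: 0·1 + 2·0 + -3·0 + 0·3 + -3·0 + 0·-2 = 0
  col t3: 2·-3 + -3·0 + -3·-2 + 0·4 = 0

y = (A:0, B:2, C:-3, D:0, E:-3, F:0)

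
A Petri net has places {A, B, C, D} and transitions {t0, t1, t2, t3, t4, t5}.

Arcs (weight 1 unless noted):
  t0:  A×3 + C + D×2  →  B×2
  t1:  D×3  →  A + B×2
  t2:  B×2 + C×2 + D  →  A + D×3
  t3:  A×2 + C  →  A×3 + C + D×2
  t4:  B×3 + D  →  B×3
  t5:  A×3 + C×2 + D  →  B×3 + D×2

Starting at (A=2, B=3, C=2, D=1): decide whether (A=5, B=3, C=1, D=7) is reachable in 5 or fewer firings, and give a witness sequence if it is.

NO — not reachable within 5 firings

depth 0: 1 marking
depth 1: 4 markings reached so far
depth 2: 11 markings reached so far
depth 3: 23 markings reached so far
depth 4: 42 markings reached so far
depth 5: 68 markings reached so far
target is not among the 68 markings reachable within 5 steps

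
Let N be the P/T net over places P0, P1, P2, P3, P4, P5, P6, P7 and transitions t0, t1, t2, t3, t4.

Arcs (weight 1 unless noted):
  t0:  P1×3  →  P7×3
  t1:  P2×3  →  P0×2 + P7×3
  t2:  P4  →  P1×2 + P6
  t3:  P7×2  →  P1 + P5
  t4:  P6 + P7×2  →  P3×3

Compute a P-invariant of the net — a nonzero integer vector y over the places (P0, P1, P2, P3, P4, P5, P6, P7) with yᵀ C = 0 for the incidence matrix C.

Incidence matrix C (rows=places, cols=transitions):
       t0   t1   t2   t3   t4
   P0   0    2    0    0    0
   P1  -3    0    2    1    0
   P2   0   -3    0    0    0
   P3   0    0    0    0    3
   P4   0    0   -1    0    0
   P5   0    0    0    1    0
   P6   0    0    1    0   -1
   P7   3    3    0   -2   -2

Candidate y = [3, 0, 2, 0, 0, 0, 0, 0]; check y·C column-wise:
  col t0: 3·0 + 0·-3 + 2·0 + 0·3 = 0
  col t1: 3·2 + 2·-3 + 0·3 = 0
  col t2: 3·0 + 0·2 + 2·0 + 0·-1 + 0·1 = 0
  col t3: 3·0 + 0·1 + 2·0 + 0·1 + 0·-2 = 0
  col t4: 3·0 + 2·0 + 0·3 + 0·-1 + 0·-2 = 0

y = (P0:3, P1:0, P2:2, P3:0, P4:0, P5:0, P6:0, P7:0)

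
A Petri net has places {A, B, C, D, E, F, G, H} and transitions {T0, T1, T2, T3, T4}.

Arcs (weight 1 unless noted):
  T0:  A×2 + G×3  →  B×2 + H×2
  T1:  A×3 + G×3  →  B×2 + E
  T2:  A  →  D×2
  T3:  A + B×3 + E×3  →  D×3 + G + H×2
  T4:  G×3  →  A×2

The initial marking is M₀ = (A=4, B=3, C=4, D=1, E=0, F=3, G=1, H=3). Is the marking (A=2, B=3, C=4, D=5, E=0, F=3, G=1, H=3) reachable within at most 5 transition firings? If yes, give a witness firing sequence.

step 1: fire T2:  (A=4, B=3, C=4, D=1, E=0, F=3, G=1, H=3) → (A=3, B=3, C=4, D=3, E=0, F=3, G=1, H=3)
step 2: fire T2:  (A=3, B=3, C=4, D=3, E=0, F=3, G=1, H=3) → (A=2, B=3, C=4, D=5, E=0, F=3, G=1, H=3)

YES — reachable via ⟨T2, T2⟩ (2 firings)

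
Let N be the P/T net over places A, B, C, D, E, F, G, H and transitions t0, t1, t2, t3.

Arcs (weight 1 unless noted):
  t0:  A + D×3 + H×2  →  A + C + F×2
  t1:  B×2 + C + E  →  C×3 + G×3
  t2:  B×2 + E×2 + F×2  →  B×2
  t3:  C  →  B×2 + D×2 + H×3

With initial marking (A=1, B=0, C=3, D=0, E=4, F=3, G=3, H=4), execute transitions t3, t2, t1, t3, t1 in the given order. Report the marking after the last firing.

(A=1, B=0, C=5, D=4, E=0, F=1, G=9, H=10)

step 1: fire t3:  (A=1, B=0, C=3, D=0, E=4, F=3, G=3, H=4) → (A=1, B=2, C=2, D=2, E=4, F=3, G=3, H=7)
step 2: fire t2:  (A=1, B=2, C=2, D=2, E=4, F=3, G=3, H=7) → (A=1, B=2, C=2, D=2, E=2, F=1, G=3, H=7)
step 3: fire t1:  (A=1, B=2, C=2, D=2, E=2, F=1, G=3, H=7) → (A=1, B=0, C=4, D=2, E=1, F=1, G=6, H=7)
step 4: fire t3:  (A=1, B=0, C=4, D=2, E=1, F=1, G=6, H=7) → (A=1, B=2, C=3, D=4, E=1, F=1, G=6, H=10)
step 5: fire t1:  (A=1, B=2, C=3, D=4, E=1, F=1, G=6, H=10) → (A=1, B=0, C=5, D=4, E=0, F=1, G=9, H=10)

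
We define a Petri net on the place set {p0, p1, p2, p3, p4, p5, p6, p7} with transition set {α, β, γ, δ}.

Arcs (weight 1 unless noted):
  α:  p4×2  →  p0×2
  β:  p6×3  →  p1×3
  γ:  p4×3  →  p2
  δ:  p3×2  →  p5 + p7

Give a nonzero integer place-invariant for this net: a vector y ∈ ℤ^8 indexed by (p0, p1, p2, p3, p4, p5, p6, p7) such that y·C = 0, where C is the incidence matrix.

Incidence matrix C (rows=places, cols=transitions):
        α    β    γ    δ
   p0   2    0    0    0
   p1   0    3    0    0
   p2   0    0    1    0
   p3   0    0    0   -2
   p4  -2    0   -3    0
   p5   0    0    0    1
   p6   0   -3    0    0
   p7   0    0    0    1

Candidate y = [1, 0, 3, 0, 1, 0, 0, 0]; check y·C column-wise:
  col α: 1·2 + 3·0 + 1·-2 = 0
  col β: 1·0 + 0·3 + 3·0 + 1·0 + 0·-3 = 0
  col γ: 1·0 + 3·1 + 1·-3 = 0
  col δ: 1·0 + 3·0 + 0·-2 + 1·0 + 0·1 + 0·1 = 0

y = (p0:1, p1:0, p2:3, p3:0, p4:1, p5:0, p6:0, p7:0)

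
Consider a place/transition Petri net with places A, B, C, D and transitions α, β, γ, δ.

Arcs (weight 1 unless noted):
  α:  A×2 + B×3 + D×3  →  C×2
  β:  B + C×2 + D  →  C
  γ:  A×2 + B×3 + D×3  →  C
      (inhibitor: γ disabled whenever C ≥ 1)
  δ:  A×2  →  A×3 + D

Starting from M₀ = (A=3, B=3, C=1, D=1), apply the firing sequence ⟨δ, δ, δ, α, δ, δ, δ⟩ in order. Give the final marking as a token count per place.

(A=7, B=0, C=3, D=4)

step 1: fire δ:  (A=3, B=3, C=1, D=1) → (A=4, B=3, C=1, D=2)
step 2: fire δ:  (A=4, B=3, C=1, D=2) → (A=5, B=3, C=1, D=3)
step 3: fire δ:  (A=5, B=3, C=1, D=3) → (A=6, B=3, C=1, D=4)
step 4: fire α:  (A=6, B=3, C=1, D=4) → (A=4, B=0, C=3, D=1)
step 5: fire δ:  (A=4, B=0, C=3, D=1) → (A=5, B=0, C=3, D=2)
step 6: fire δ:  (A=5, B=0, C=3, D=2) → (A=6, B=0, C=3, D=3)
step 7: fire δ:  (A=6, B=0, C=3, D=3) → (A=7, B=0, C=3, D=4)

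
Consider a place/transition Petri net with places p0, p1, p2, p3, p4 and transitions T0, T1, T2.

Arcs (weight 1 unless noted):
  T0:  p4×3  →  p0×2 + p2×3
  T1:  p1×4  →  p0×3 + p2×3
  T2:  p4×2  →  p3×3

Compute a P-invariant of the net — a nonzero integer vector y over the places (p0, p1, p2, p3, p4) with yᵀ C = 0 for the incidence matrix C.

y = (p0:12, p1:3, p2:-8, p3:0, p4:0)

Incidence matrix C (rows=places, cols=transitions):
       T0   T1   T2
   p0   2    3    0
   p1   0   -4    0
   p2   3    3    0
   p3   0    0    3
   p4  -3    0   -2

Candidate y = [12, 3, -8, 0, 0]; check y·C column-wise:
  col T0: 12·2 + 3·0 + -8·3 + 0·-3 = 0
  col T1: 12·3 + 3·-4 + -8·3 = 0
  col T2: 12·0 + 3·0 + -8·0 + 0·3 + 0·-2 = 0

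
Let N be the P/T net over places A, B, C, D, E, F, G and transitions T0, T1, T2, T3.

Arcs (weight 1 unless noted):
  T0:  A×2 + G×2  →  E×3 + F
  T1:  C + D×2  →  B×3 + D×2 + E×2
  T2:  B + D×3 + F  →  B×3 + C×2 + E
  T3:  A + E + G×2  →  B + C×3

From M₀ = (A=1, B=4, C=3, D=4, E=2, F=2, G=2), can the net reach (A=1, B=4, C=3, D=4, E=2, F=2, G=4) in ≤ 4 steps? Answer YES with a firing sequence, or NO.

depth 0: 1 marking
depth 1: 4 markings reached so far
depth 2: 8 markings reached so far
depth 3: 12 markings reached so far
depth 4: 15 markings reached so far
target is not among the 15 markings reachable within 4 steps

NO — not reachable within 4 firings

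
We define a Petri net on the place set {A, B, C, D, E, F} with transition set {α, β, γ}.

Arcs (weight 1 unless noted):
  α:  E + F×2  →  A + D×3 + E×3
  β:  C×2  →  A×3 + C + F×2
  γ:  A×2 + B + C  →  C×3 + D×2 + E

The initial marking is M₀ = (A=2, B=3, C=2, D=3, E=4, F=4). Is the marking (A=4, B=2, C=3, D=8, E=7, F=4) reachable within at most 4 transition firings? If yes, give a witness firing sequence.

YES — reachable via ⟨α, β, γ⟩ (3 firings)

step 1: fire α:  (A=2, B=3, C=2, D=3, E=4, F=4) → (A=3, B=3, C=2, D=6, E=6, F=2)
step 2: fire β:  (A=3, B=3, C=2, D=6, E=6, F=2) → (A=6, B=3, C=1, D=6, E=6, F=4)
step 3: fire γ:  (A=6, B=3, C=1, D=6, E=6, F=4) → (A=4, B=2, C=3, D=8, E=7, F=4)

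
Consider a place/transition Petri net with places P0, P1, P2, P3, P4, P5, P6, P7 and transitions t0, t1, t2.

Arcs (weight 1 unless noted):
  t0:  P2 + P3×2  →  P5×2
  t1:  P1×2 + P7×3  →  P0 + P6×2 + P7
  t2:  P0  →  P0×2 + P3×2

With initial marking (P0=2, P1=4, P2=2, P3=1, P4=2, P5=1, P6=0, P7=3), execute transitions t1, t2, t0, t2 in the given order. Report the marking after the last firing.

step 1: fire t1:  (P0=2, P1=4, P2=2, P3=1, P4=2, P5=1, P6=0, P7=3) → (P0=3, P1=2, P2=2, P3=1, P4=2, P5=1, P6=2, P7=1)
step 2: fire t2:  (P0=3, P1=2, P2=2, P3=1, P4=2, P5=1, P6=2, P7=1) → (P0=4, P1=2, P2=2, P3=3, P4=2, P5=1, P6=2, P7=1)
step 3: fire t0:  (P0=4, P1=2, P2=2, P3=3, P4=2, P5=1, P6=2, P7=1) → (P0=4, P1=2, P2=1, P3=1, P4=2, P5=3, P6=2, P7=1)
step 4: fire t2:  (P0=4, P1=2, P2=1, P3=1, P4=2, P5=3, P6=2, P7=1) → (P0=5, P1=2, P2=1, P3=3, P4=2, P5=3, P6=2, P7=1)

(P0=5, P1=2, P2=1, P3=3, P4=2, P5=3, P6=2, P7=1)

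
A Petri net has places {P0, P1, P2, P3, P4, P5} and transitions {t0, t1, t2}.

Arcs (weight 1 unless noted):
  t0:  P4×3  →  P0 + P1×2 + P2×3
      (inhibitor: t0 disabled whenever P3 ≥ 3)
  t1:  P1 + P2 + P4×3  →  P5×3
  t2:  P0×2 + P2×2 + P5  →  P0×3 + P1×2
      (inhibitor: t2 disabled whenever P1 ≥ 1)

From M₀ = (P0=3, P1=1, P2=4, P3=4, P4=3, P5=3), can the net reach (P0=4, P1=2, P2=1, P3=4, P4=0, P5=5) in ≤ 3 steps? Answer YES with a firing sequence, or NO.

YES — reachable via ⟨t1, t2⟩ (2 firings)

step 1: fire t1:  (P0=3, P1=1, P2=4, P3=4, P4=3, P5=3) → (P0=3, P1=0, P2=3, P3=4, P4=0, P5=6)
step 2: fire t2:  (P0=3, P1=0, P2=3, P3=4, P4=0, P5=6) → (P0=4, P1=2, P2=1, P3=4, P4=0, P5=5)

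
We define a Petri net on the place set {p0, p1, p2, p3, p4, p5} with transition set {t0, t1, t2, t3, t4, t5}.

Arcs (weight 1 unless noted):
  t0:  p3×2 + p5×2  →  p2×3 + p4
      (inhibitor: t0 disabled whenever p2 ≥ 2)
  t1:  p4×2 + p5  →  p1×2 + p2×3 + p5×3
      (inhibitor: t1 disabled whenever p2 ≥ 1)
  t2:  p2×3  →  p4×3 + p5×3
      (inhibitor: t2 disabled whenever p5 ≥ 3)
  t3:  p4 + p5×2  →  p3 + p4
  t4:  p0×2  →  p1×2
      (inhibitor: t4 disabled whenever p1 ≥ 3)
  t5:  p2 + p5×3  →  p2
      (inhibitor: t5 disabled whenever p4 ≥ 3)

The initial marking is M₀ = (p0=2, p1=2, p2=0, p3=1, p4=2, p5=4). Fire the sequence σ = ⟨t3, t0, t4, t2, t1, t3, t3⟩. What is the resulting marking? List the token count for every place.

(p0=0, p1=6, p2=3, p3=2, p4=4, p5=1)

step 1: fire t3:  (p0=2, p1=2, p2=0, p3=1, p4=2, p5=4) → (p0=2, p1=2, p2=0, p3=2, p4=2, p5=2)
step 2: fire t0:  (p0=2, p1=2, p2=0, p3=2, p4=2, p5=2) → (p0=2, p1=2, p2=3, p3=0, p4=3, p5=0)
step 3: fire t4:  (p0=2, p1=2, p2=3, p3=0, p4=3, p5=0) → (p0=0, p1=4, p2=3, p3=0, p4=3, p5=0)
step 4: fire t2:  (p0=0, p1=4, p2=3, p3=0, p4=3, p5=0) → (p0=0, p1=4, p2=0, p3=0, p4=6, p5=3)
step 5: fire t1:  (p0=0, p1=4, p2=0, p3=0, p4=6, p5=3) → (p0=0, p1=6, p2=3, p3=0, p4=4, p5=5)
step 6: fire t3:  (p0=0, p1=6, p2=3, p3=0, p4=4, p5=5) → (p0=0, p1=6, p2=3, p3=1, p4=4, p5=3)
step 7: fire t3:  (p0=0, p1=6, p2=3, p3=1, p4=4, p5=3) → (p0=0, p1=6, p2=3, p3=2, p4=4, p5=1)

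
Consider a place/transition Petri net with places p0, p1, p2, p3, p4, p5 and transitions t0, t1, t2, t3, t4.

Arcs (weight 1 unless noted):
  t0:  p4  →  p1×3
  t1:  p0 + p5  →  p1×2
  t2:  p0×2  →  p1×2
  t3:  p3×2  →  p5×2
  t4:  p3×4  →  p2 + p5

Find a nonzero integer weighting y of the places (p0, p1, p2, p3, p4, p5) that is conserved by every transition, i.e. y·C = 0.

Incidence matrix C (rows=places, cols=transitions):
       t0   t1   t2   t3   t4
   p0   0   -1   -2    0    0
   p1   3    2    2    0    0
   p2   0    0    0    0    1
   p3   0    0    0   -2   -4
   p4  -1    0    0    0    0
   p5   0   -1    0    2    1

Candidate y = [1, 1, 3, 1, 3, 1]; check y·C column-wise:
  col t0: 1·0 + 1·3 + 3·0 + 1·0 + 3·-1 + 1·0 = 0
  col t1: 1·-1 + 1·2 + 3·0 + 1·0 + 3·0 + 1·-1 = 0
  col t2: 1·-2 + 1·2 + 3·0 + 1·0 + 3·0 + 1·0 = 0
  col t3: 1·0 + 1·0 + 3·0 + 1·-2 + 3·0 + 1·2 = 0
  col t4: 1·0 + 1·0 + 3·1 + 1·-4 + 3·0 + 1·1 = 0

y = (p0:1, p1:1, p2:3, p3:1, p4:3, p5:1)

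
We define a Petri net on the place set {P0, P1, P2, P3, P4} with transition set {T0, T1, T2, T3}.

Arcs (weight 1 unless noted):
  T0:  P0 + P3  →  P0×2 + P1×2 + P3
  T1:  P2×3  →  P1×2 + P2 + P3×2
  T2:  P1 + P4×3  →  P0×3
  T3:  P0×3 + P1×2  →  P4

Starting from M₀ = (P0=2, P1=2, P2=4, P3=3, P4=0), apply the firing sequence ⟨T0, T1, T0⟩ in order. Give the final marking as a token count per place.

(P0=4, P1=8, P2=2, P3=5, P4=0)

step 1: fire T0:  (P0=2, P1=2, P2=4, P3=3, P4=0) → (P0=3, P1=4, P2=4, P3=3, P4=0)
step 2: fire T1:  (P0=3, P1=4, P2=4, P3=3, P4=0) → (P0=3, P1=6, P2=2, P3=5, P4=0)
step 3: fire T0:  (P0=3, P1=6, P2=2, P3=5, P4=0) → (P0=4, P1=8, P2=2, P3=5, P4=0)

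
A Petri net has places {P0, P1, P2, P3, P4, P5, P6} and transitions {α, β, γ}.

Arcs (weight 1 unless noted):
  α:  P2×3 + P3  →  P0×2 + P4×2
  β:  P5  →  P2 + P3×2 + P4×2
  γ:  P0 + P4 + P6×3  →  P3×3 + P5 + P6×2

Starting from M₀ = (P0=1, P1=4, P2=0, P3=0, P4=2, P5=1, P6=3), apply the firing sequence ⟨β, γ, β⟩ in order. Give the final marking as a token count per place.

step 1: fire β:  (P0=1, P1=4, P2=0, P3=0, P4=2, P5=1, P6=3) → (P0=1, P1=4, P2=1, P3=2, P4=4, P5=0, P6=3)
step 2: fire γ:  (P0=1, P1=4, P2=1, P3=2, P4=4, P5=0, P6=3) → (P0=0, P1=4, P2=1, P3=5, P4=3, P5=1, P6=2)
step 3: fire β:  (P0=0, P1=4, P2=1, P3=5, P4=3, P5=1, P6=2) → (P0=0, P1=4, P2=2, P3=7, P4=5, P5=0, P6=2)

(P0=0, P1=4, P2=2, P3=7, P4=5, P5=0, P6=2)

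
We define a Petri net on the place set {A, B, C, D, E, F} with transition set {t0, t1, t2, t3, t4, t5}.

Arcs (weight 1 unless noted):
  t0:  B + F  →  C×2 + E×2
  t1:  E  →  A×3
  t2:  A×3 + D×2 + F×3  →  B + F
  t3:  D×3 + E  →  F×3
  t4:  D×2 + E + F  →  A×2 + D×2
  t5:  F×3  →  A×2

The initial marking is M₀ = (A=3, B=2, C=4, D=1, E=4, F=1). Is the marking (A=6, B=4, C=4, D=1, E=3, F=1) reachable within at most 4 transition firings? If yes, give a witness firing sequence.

NO — not reachable within 4 firings

depth 0: 1 marking
depth 1: 3 markings reached so far
depth 2: 5 markings reached so far
depth 3: 7 markings reached so far
depth 4: 9 markings reached so far
target is not among the 9 markings reachable within 4 steps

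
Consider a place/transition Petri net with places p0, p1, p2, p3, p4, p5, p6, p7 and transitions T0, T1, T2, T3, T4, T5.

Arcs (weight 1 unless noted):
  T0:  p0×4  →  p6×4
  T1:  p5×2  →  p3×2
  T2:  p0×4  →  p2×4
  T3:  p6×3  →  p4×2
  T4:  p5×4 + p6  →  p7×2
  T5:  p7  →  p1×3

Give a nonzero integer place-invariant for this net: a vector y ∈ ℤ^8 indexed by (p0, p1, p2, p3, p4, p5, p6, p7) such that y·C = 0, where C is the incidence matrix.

y = (p0:4, p1:0, p2:4, p3:-1, p4:6, p5:-1, p6:4, p7:0)

Incidence matrix C (rows=places, cols=transitions):
       T0   T1   T2   T3   T4   T5
   p0  -4    0   -4    0    0    0
   p1   0    0    0    0    0    3
   p2   0    0    4    0    0    0
   p3   0    2    0    0    0    0
   p4   0    0    0    2    0    0
   p5   0   -2    0    0   -4    0
   p6   4    0    0   -3   -1    0
   p7   0    0    0    0    2   -1

Candidate y = [4, 0, 4, -1, 6, -1, 4, 0]; check y·C column-wise:
  col T0: 4·-4 + 4·0 + -1·0 + 6·0 + -1·0 + 4·4 = 0
  col T1: 4·0 + 4·0 + -1·2 + 6·0 + -1·-2 + 4·0 = 0
  col T2: 4·-4 + 4·4 + -1·0 + 6·0 + -1·0 + 4·0 = 0
  col T3: 4·0 + 4·0 + -1·0 + 6·2 + -1·0 + 4·-3 = 0
  col T4: 4·0 + 4·0 + -1·0 + 6·0 + -1·-4 + 4·-1 + 0·2 = 0
  col T5: 4·0 + 0·3 + 4·0 + -1·0 + 6·0 + -1·0 + 4·0 + 0·-1 = 0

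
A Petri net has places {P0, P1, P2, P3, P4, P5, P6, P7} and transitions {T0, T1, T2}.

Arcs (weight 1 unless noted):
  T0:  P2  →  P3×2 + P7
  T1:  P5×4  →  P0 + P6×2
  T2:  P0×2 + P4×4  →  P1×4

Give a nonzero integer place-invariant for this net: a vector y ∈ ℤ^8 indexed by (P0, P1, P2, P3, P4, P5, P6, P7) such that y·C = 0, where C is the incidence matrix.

y = (P0:0, P1:0, P2:2, P3:1, P4:0, P5:0, P6:0, P7:0)

Incidence matrix C (rows=places, cols=transitions):
       T0   T1   T2
   P0   0    1   -2
   P1   0    0    4
   P2  -1    0    0
   P3   2    0    0
   P4   0    0   -4
   P5   0   -4    0
   P6   0    2    0
   P7   1    0    0

Candidate y = [0, 0, 2, 1, 0, 0, 0, 0]; check y·C column-wise:
  col T0: 2·-1 + 1·2 + 0·1 = 0
  col T1: 0·1 + 2·0 + 1·0 + 0·-4 + 0·2 = 0
  col T2: 0·-2 + 0·4 + 2·0 + 1·0 + 0·-4 = 0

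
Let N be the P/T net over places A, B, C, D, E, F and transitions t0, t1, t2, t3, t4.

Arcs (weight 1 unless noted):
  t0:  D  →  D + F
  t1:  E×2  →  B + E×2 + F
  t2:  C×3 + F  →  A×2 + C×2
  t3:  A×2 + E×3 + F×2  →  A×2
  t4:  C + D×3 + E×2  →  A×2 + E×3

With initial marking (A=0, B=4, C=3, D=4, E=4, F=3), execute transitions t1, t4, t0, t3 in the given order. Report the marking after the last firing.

step 1: fire t1:  (A=0, B=4, C=3, D=4, E=4, F=3) → (A=0, B=5, C=3, D=4, E=4, F=4)
step 2: fire t4:  (A=0, B=5, C=3, D=4, E=4, F=4) → (A=2, B=5, C=2, D=1, E=5, F=4)
step 3: fire t0:  (A=2, B=5, C=2, D=1, E=5, F=4) → (A=2, B=5, C=2, D=1, E=5, F=5)
step 4: fire t3:  (A=2, B=5, C=2, D=1, E=5, F=5) → (A=2, B=5, C=2, D=1, E=2, F=3)

(A=2, B=5, C=2, D=1, E=2, F=3)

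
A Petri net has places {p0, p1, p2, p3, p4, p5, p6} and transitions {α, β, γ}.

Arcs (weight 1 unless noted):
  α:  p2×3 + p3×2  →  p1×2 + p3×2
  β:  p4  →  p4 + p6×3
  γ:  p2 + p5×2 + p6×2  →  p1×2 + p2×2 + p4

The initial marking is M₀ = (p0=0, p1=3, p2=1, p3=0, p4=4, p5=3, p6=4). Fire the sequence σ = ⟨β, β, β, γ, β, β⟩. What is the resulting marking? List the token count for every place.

step 1: fire β:  (p0=0, p1=3, p2=1, p3=0, p4=4, p5=3, p6=4) → (p0=0, p1=3, p2=1, p3=0, p4=4, p5=3, p6=7)
step 2: fire β:  (p0=0, p1=3, p2=1, p3=0, p4=4, p5=3, p6=7) → (p0=0, p1=3, p2=1, p3=0, p4=4, p5=3, p6=10)
step 3: fire β:  (p0=0, p1=3, p2=1, p3=0, p4=4, p5=3, p6=10) → (p0=0, p1=3, p2=1, p3=0, p4=4, p5=3, p6=13)
step 4: fire γ:  (p0=0, p1=3, p2=1, p3=0, p4=4, p5=3, p6=13) → (p0=0, p1=5, p2=2, p3=0, p4=5, p5=1, p6=11)
step 5: fire β:  (p0=0, p1=5, p2=2, p3=0, p4=5, p5=1, p6=11) → (p0=0, p1=5, p2=2, p3=0, p4=5, p5=1, p6=14)
step 6: fire β:  (p0=0, p1=5, p2=2, p3=0, p4=5, p5=1, p6=14) → (p0=0, p1=5, p2=2, p3=0, p4=5, p5=1, p6=17)

(p0=0, p1=5, p2=2, p3=0, p4=5, p5=1, p6=17)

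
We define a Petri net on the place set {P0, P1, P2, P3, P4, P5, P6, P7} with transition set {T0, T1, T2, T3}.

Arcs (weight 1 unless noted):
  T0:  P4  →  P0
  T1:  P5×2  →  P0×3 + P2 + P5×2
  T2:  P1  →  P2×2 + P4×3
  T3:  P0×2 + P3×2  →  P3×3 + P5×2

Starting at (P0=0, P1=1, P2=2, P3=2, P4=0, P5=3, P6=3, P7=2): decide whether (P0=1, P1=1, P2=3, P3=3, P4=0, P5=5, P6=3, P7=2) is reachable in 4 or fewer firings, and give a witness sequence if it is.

step 1: fire T1:  (P0=0, P1=1, P2=2, P3=2, P4=0, P5=3, P6=3, P7=2) → (P0=3, P1=1, P2=3, P3=2, P4=0, P5=3, P6=3, P7=2)
step 2: fire T3:  (P0=3, P1=1, P2=3, P3=2, P4=0, P5=3, P6=3, P7=2) → (P0=1, P1=1, P2=3, P3=3, P4=0, P5=5, P6=3, P7=2)

YES — reachable via ⟨T1, T3⟩ (2 firings)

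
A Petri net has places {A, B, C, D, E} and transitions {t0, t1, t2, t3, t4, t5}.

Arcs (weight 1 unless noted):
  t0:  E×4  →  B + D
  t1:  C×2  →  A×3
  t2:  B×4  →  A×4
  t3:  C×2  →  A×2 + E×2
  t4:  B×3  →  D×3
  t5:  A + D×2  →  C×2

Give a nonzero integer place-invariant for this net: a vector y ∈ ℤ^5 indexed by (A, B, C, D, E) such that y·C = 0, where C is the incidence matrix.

Incidence matrix C (rows=places, cols=transitions):
       t0   t1   t2   t3   t4   t5
    A   0    3    4    2    0   -1
    B   1    0   -4    0   -3    0
    C   0   -2    0   -2    0    2
    D   1    0    0    0    3   -2
    E  -4    0    0    2    0    0

Candidate y = [2, 2, 3, 2, 1]; check y·C column-wise:
  col t0: 2·0 + 2·1 + 3·0 + 2·1 + 1·-4 = 0
  col t1: 2·3 + 2·0 + 3·-2 + 2·0 + 1·0 = 0
  col t2: 2·4 + 2·-4 + 3·0 + 2·0 + 1·0 = 0
  col t3: 2·2 + 2·0 + 3·-2 + 2·0 + 1·2 = 0
  col t4: 2·0 + 2·-3 + 3·0 + 2·3 + 1·0 = 0
  col t5: 2·-1 + 2·0 + 3·2 + 2·-2 + 1·0 = 0

y = (A:2, B:2, C:3, D:2, E:1)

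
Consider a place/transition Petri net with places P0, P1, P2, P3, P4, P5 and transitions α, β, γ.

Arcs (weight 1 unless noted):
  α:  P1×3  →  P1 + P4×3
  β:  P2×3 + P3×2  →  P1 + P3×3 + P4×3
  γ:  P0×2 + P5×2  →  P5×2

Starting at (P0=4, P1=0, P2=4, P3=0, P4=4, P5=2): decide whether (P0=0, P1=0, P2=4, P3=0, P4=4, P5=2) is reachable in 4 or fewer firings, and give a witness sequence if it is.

YES — reachable via ⟨γ, γ⟩ (2 firings)

step 1: fire γ:  (P0=4, P1=0, P2=4, P3=0, P4=4, P5=2) → (P0=2, P1=0, P2=4, P3=0, P4=4, P5=2)
step 2: fire γ:  (P0=2, P1=0, P2=4, P3=0, P4=4, P5=2) → (P0=0, P1=0, P2=4, P3=0, P4=4, P5=2)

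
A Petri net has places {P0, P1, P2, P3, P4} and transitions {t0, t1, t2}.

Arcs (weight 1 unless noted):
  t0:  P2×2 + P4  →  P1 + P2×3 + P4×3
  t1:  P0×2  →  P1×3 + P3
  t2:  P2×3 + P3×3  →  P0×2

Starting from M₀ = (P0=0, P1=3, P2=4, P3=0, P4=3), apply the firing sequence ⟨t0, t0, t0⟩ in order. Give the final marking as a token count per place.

(P0=0, P1=6, P2=7, P3=0, P4=9)

step 1: fire t0:  (P0=0, P1=3, P2=4, P3=0, P4=3) → (P0=0, P1=4, P2=5, P3=0, P4=5)
step 2: fire t0:  (P0=0, P1=4, P2=5, P3=0, P4=5) → (P0=0, P1=5, P2=6, P3=0, P4=7)
step 3: fire t0:  (P0=0, P1=5, P2=6, P3=0, P4=7) → (P0=0, P1=6, P2=7, P3=0, P4=9)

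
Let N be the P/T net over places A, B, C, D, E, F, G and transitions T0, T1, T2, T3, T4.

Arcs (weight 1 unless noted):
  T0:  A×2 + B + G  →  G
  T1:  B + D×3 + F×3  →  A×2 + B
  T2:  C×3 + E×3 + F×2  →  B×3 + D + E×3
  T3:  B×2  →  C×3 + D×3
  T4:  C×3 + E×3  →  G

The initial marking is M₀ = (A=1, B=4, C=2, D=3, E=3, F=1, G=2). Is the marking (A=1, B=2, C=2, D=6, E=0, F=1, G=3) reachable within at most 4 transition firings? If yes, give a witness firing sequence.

YES — reachable via ⟨T3, T4⟩ (2 firings)

step 1: fire T3:  (A=1, B=4, C=2, D=3, E=3, F=1, G=2) → (A=1, B=2, C=5, D=6, E=3, F=1, G=2)
step 2: fire T4:  (A=1, B=2, C=5, D=6, E=3, F=1, G=2) → (A=1, B=2, C=2, D=6, E=0, F=1, G=3)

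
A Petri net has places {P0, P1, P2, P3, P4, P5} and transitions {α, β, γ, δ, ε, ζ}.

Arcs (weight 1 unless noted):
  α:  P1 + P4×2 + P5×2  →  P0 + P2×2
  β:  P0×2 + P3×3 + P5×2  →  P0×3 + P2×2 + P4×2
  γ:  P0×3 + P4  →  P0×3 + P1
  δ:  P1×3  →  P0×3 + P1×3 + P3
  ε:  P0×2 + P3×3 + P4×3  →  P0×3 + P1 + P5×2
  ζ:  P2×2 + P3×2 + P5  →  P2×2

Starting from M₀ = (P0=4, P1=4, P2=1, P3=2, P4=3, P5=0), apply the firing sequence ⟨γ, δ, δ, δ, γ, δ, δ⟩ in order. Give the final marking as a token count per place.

step 1: fire γ:  (P0=4, P1=4, P2=1, P3=2, P4=3, P5=0) → (P0=4, P1=5, P2=1, P3=2, P4=2, P5=0)
step 2: fire δ:  (P0=4, P1=5, P2=1, P3=2, P4=2, P5=0) → (P0=7, P1=5, P2=1, P3=3, P4=2, P5=0)
step 3: fire δ:  (P0=7, P1=5, P2=1, P3=3, P4=2, P5=0) → (P0=10, P1=5, P2=1, P3=4, P4=2, P5=0)
step 4: fire δ:  (P0=10, P1=5, P2=1, P3=4, P4=2, P5=0) → (P0=13, P1=5, P2=1, P3=5, P4=2, P5=0)
step 5: fire γ:  (P0=13, P1=5, P2=1, P3=5, P4=2, P5=0) → (P0=13, P1=6, P2=1, P3=5, P4=1, P5=0)
step 6: fire δ:  (P0=13, P1=6, P2=1, P3=5, P4=1, P5=0) → (P0=16, P1=6, P2=1, P3=6, P4=1, P5=0)
step 7: fire δ:  (P0=16, P1=6, P2=1, P3=6, P4=1, P5=0) → (P0=19, P1=6, P2=1, P3=7, P4=1, P5=0)

(P0=19, P1=6, P2=1, P3=7, P4=1, P5=0)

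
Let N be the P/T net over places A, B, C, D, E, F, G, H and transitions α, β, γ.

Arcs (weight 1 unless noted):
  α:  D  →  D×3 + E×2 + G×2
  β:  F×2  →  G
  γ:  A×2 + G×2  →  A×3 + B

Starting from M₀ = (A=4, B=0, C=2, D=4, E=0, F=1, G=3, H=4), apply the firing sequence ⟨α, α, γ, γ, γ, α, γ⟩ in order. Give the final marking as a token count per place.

(A=8, B=4, C=2, D=10, E=6, F=1, G=1, H=4)

step 1: fire α:  (A=4, B=0, C=2, D=4, E=0, F=1, G=3, H=4) → (A=4, B=0, C=2, D=6, E=2, F=1, G=5, H=4)
step 2: fire α:  (A=4, B=0, C=2, D=6, E=2, F=1, G=5, H=4) → (A=4, B=0, C=2, D=8, E=4, F=1, G=7, H=4)
step 3: fire γ:  (A=4, B=0, C=2, D=8, E=4, F=1, G=7, H=4) → (A=5, B=1, C=2, D=8, E=4, F=1, G=5, H=4)
step 4: fire γ:  (A=5, B=1, C=2, D=8, E=4, F=1, G=5, H=4) → (A=6, B=2, C=2, D=8, E=4, F=1, G=3, H=4)
step 5: fire γ:  (A=6, B=2, C=2, D=8, E=4, F=1, G=3, H=4) → (A=7, B=3, C=2, D=8, E=4, F=1, G=1, H=4)
step 6: fire α:  (A=7, B=3, C=2, D=8, E=4, F=1, G=1, H=4) → (A=7, B=3, C=2, D=10, E=6, F=1, G=3, H=4)
step 7: fire γ:  (A=7, B=3, C=2, D=10, E=6, F=1, G=3, H=4) → (A=8, B=4, C=2, D=10, E=6, F=1, G=1, H=4)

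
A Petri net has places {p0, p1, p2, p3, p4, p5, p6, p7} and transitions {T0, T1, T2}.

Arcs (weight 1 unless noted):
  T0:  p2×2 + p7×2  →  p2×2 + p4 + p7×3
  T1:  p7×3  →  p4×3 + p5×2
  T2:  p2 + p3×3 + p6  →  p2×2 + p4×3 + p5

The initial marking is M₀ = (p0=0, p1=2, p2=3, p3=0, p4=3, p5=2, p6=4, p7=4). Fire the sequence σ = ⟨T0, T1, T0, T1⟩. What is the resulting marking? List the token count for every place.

(p0=0, p1=2, p2=3, p3=0, p4=11, p5=6, p6=4, p7=0)

step 1: fire T0:  (p0=0, p1=2, p2=3, p3=0, p4=3, p5=2, p6=4, p7=4) → (p0=0, p1=2, p2=3, p3=0, p4=4, p5=2, p6=4, p7=5)
step 2: fire T1:  (p0=0, p1=2, p2=3, p3=0, p4=4, p5=2, p6=4, p7=5) → (p0=0, p1=2, p2=3, p3=0, p4=7, p5=4, p6=4, p7=2)
step 3: fire T0:  (p0=0, p1=2, p2=3, p3=0, p4=7, p5=4, p6=4, p7=2) → (p0=0, p1=2, p2=3, p3=0, p4=8, p5=4, p6=4, p7=3)
step 4: fire T1:  (p0=0, p1=2, p2=3, p3=0, p4=8, p5=4, p6=4, p7=3) → (p0=0, p1=2, p2=3, p3=0, p4=11, p5=6, p6=4, p7=0)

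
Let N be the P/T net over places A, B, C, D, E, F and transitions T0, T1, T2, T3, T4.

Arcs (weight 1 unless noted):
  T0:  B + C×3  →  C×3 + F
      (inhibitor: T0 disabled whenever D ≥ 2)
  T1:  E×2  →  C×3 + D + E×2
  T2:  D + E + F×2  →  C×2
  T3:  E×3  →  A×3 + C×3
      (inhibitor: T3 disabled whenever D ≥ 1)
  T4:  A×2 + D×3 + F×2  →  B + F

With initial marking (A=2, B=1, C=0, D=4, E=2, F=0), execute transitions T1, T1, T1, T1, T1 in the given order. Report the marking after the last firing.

(A=2, B=1, C=15, D=9, E=2, F=0)

step 1: fire T1:  (A=2, B=1, C=0, D=4, E=2, F=0) → (A=2, B=1, C=3, D=5, E=2, F=0)
step 2: fire T1:  (A=2, B=1, C=3, D=5, E=2, F=0) → (A=2, B=1, C=6, D=6, E=2, F=0)
step 3: fire T1:  (A=2, B=1, C=6, D=6, E=2, F=0) → (A=2, B=1, C=9, D=7, E=2, F=0)
step 4: fire T1:  (A=2, B=1, C=9, D=7, E=2, F=0) → (A=2, B=1, C=12, D=8, E=2, F=0)
step 5: fire T1:  (A=2, B=1, C=12, D=8, E=2, F=0) → (A=2, B=1, C=15, D=9, E=2, F=0)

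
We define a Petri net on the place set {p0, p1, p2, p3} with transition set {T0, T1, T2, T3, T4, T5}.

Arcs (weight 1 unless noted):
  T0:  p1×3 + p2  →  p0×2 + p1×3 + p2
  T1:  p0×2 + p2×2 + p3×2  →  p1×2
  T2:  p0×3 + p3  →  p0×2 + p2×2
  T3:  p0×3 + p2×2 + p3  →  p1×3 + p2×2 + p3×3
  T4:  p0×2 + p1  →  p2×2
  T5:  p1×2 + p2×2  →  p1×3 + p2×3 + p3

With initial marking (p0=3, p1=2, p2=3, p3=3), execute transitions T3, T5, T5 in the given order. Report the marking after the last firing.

step 1: fire T3:  (p0=3, p1=2, p2=3, p3=3) → (p0=0, p1=5, p2=3, p3=5)
step 2: fire T5:  (p0=0, p1=5, p2=3, p3=5) → (p0=0, p1=6, p2=4, p3=6)
step 3: fire T5:  (p0=0, p1=6, p2=4, p3=6) → (p0=0, p1=7, p2=5, p3=7)

(p0=0, p1=7, p2=5, p3=7)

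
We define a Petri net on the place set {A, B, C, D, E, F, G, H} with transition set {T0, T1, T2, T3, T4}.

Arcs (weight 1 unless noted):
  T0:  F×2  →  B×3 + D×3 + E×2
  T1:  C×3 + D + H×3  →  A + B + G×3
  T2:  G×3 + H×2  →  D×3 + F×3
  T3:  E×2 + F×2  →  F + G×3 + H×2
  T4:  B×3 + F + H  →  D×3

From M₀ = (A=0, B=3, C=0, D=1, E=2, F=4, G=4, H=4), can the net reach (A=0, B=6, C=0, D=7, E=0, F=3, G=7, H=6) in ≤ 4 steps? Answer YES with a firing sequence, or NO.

YES — reachable via ⟨T0, T2, T3, T3⟩ (4 firings)

step 1: fire T0:  (A=0, B=3, C=0, D=1, E=2, F=4, G=4, H=4) → (A=0, B=6, C=0, D=4, E=4, F=2, G=4, H=4)
step 2: fire T2:  (A=0, B=6, C=0, D=4, E=4, F=2, G=4, H=4) → (A=0, B=6, C=0, D=7, E=4, F=5, G=1, H=2)
step 3: fire T3:  (A=0, B=6, C=0, D=7, E=4, F=5, G=1, H=2) → (A=0, B=6, C=0, D=7, E=2, F=4, G=4, H=4)
step 4: fire T3:  (A=0, B=6, C=0, D=7, E=2, F=4, G=4, H=4) → (A=0, B=6, C=0, D=7, E=0, F=3, G=7, H=6)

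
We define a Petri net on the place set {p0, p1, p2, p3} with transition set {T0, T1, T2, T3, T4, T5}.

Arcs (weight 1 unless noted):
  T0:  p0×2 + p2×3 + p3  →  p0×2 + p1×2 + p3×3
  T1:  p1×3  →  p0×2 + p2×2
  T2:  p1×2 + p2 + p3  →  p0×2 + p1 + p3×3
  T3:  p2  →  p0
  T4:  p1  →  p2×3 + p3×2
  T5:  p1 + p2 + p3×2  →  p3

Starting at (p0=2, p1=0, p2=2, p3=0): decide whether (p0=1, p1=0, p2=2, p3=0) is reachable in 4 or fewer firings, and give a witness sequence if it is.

NO — not reachable within 4 firings

depth 0: 1 marking
depth 1: 2 markings reached so far
depth 2: 3 markings reached so far
depth 3: 3 markings reached so far
(frontier empty at depth 3; search complete)
target is not among the 3 markings reachable within 4 steps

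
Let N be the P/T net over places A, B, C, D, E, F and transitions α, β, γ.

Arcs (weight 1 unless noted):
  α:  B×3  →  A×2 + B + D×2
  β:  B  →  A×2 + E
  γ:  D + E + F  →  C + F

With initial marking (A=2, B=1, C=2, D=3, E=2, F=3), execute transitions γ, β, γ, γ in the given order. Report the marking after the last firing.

step 1: fire γ:  (A=2, B=1, C=2, D=3, E=2, F=3) → (A=2, B=1, C=3, D=2, E=1, F=3)
step 2: fire β:  (A=2, B=1, C=3, D=2, E=1, F=3) → (A=4, B=0, C=3, D=2, E=2, F=3)
step 3: fire γ:  (A=4, B=0, C=3, D=2, E=2, F=3) → (A=4, B=0, C=4, D=1, E=1, F=3)
step 4: fire γ:  (A=4, B=0, C=4, D=1, E=1, F=3) → (A=4, B=0, C=5, D=0, E=0, F=3)

(A=4, B=0, C=5, D=0, E=0, F=3)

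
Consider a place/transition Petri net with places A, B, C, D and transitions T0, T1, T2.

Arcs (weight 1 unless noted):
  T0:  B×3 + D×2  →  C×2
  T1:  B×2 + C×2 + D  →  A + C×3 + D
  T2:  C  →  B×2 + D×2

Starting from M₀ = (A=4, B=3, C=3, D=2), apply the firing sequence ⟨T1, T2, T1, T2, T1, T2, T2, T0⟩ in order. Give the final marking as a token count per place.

(A=7, B=2, C=4, D=8)

step 1: fire T1:  (A=4, B=3, C=3, D=2) → (A=5, B=1, C=4, D=2)
step 2: fire T2:  (A=5, B=1, C=4, D=2) → (A=5, B=3, C=3, D=4)
step 3: fire T1:  (A=5, B=3, C=3, D=4) → (A=6, B=1, C=4, D=4)
step 4: fire T2:  (A=6, B=1, C=4, D=4) → (A=6, B=3, C=3, D=6)
step 5: fire T1:  (A=6, B=3, C=3, D=6) → (A=7, B=1, C=4, D=6)
step 6: fire T2:  (A=7, B=1, C=4, D=6) → (A=7, B=3, C=3, D=8)
step 7: fire T2:  (A=7, B=3, C=3, D=8) → (A=7, B=5, C=2, D=10)
step 8: fire T0:  (A=7, B=5, C=2, D=10) → (A=7, B=2, C=4, D=8)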